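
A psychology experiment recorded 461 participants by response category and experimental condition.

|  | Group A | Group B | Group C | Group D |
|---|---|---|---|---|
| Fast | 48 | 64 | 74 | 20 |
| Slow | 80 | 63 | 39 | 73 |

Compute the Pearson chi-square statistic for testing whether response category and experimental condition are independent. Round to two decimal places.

44.35

Row totals: 206, 255. Column totals: 128, 127, 113, 93. Grand total N = 461.
Expected counts (row total × column total / N):
  Fast, Group A: 206×128/461 = 57.1974
  Fast, Group B: 206×127/461 = 56.7505
  Fast, Group C: 206×113/461 = 50.4946
  Fast, Group D: 206×93/461 = 41.5575
  Slow, Group A: 255×128/461 = 70.8026
  Slow, Group B: 255×127/461 = 70.2495
  Slow, Group C: 255×113/461 = 62.5054
  Slow, Group D: 255×93/461 = 51.4425
Contributions (O − E)²/E:
  (48 − 57.1974)²/57.1974 = 1.4790
  (64 − 56.7505)²/56.7505 = 0.9261
  (74 − 50.4946)²/50.4946 = 10.9418
  (20 − 41.5575)²/41.5575 = 11.1827
  (80 − 70.8026)²/70.8026 = 1.1948
  (63 − 70.2495)²/70.2495 = 0.7481
  (39 − 62.5054)²/62.5054 = 8.8393
  (73 − 51.4425)²/51.4425 = 9.0339
χ² = 1.4790 + 0.9261 + 10.9418 + 11.1827 + 1.1948 + 0.7481 + 8.8393 + 9.0339 = 44.35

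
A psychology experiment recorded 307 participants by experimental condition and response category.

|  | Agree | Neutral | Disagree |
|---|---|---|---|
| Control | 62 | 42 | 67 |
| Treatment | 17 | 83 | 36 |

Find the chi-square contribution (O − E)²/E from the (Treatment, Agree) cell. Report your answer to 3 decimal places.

9.255

Row total (Treatment) = 136; column total (Agree) = 79; N = 307.
Expected count E = 136 × 79 / 307 = 34.9967.
Contribution = (O − E)²/E = (17 − 34.9967)² / 34.9967 = 9.255.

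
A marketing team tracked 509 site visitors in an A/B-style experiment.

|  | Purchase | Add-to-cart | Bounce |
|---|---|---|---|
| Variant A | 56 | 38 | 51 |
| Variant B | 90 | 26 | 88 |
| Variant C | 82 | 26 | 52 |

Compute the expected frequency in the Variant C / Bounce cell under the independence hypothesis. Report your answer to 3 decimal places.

60.039

Row total (Variant C) = 160; column total (Bounce) = 191; grand total N = 509.
Expected count = (row total × column total) / N = 160 × 191 / 509 = 60.039.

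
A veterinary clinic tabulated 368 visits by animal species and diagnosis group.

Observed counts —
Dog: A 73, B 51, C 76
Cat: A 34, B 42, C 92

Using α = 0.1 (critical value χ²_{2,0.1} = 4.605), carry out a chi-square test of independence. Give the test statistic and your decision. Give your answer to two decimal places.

13.93; reject H₀

Row totals: 200, 168. Column totals: 107, 93, 168. Grand total N = 368.
Expected counts (row total × column total / N):
  Dog, A: 200×107/368 = 58.152
  Dog, B: 200×93/368 = 50.543
  Dog, C: 200×168/368 = 91.304
  Cat, A: 168×107/368 = 48.848
  Cat, B: 168×93/368 = 42.457
  Cat, C: 168×168/368 = 76.696
Contributions (O − E)²/E:
  (73 − 58.152)²/58.152 = 3.7912
  (51 − 50.543)²/50.543 = 0.0041
  (76 − 91.304)²/91.304 = 2.5652
  (34 − 48.848)²/48.848 = 4.5132
  (42 − 42.457)²/42.457 = 0.0049
  (92 − 76.696)²/76.696 = 3.0538
χ² = 3.7912 + 0.0041 + 2.5652 + 4.5132 + 0.0049 + 3.0538 = 13.93
df = (2−1)(3−1) = 2. Since 13.93 > 4.605, reject the null hypothesis of independence at α = 0.1.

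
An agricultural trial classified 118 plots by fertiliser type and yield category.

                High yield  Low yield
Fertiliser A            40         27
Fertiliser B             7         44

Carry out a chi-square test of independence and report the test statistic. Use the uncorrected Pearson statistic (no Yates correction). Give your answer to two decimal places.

25.54

Row totals: 67, 51. Column totals: 47, 71. Grand total N = 118.
Expected counts (row total × column total / N):
  Fertiliser A, High yield: 67×47/118 = 26.686
  Fertiliser A, Low yield: 67×71/118 = 40.314
  Fertiliser B, High yield: 51×47/118 = 20.314
  Fertiliser B, Low yield: 51×71/118 = 30.686
Contributions (O − E)²/E:
  (40 − 26.686)²/26.686 = 6.6425
  (27 − 40.314)²/40.314 = 4.3970
  (7 − 20.314)²/20.314 = 8.7261
  (44 − 30.686)²/30.686 = 5.7767
χ² = 6.6425 + 4.3970 + 8.7261 + 5.7767 = 25.54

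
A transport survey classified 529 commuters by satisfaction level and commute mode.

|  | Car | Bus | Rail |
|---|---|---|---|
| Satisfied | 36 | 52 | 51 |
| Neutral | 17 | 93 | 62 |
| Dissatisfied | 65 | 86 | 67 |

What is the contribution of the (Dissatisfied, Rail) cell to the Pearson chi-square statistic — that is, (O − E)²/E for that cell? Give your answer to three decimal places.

Row total (Dissatisfied) = 218; column total (Rail) = 180; N = 529.
Expected count E = 218 × 180 / 529 = 74.1777.
Contribution = (O − E)²/E = (67 − 74.1777)² / 74.1777 = 0.695.

0.695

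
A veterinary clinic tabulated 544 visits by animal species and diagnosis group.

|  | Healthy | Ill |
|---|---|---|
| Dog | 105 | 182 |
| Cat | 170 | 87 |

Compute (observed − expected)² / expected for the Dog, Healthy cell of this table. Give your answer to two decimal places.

Row total (Dog) = 287; column total (Healthy) = 275; N = 544.
Expected count E = 287 × 275 / 544 = 145.083.
Contribution = (O − E)²/E = (105 − 145.083)² / 145.083 = 11.07.

11.07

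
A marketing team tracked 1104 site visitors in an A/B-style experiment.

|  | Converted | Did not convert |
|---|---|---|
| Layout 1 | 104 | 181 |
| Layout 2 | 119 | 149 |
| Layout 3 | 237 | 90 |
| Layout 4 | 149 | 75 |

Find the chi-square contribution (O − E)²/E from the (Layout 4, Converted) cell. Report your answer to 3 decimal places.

5.236

Row total (Layout 4) = 224; column total (Converted) = 609; N = 1104.
Expected count E = 224 × 609 / 1104 = 123.5652.
Contribution = (O − E)²/E = (149 − 123.5652)² / 123.5652 = 5.236.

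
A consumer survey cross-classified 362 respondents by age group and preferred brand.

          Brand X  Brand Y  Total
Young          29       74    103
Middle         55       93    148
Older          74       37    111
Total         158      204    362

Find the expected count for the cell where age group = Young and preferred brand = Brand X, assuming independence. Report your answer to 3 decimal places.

Row total (Young) = 103; column total (Brand X) = 158; grand total N = 362.
Expected count = (row total × column total) / N = 103 × 158 / 362 = 44.956.

44.956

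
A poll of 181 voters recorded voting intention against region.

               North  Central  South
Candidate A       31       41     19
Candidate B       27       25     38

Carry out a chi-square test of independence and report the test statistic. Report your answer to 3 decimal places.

Row totals: 91, 90. Column totals: 58, 66, 57. Grand total N = 181.
Expected counts (row total × column total / N):
  Candidate A, North: 91×58/181 = 29.1602
  Candidate A, Central: 91×66/181 = 33.1823
  Candidate A, South: 91×57/181 = 28.6575
  Candidate B, North: 90×58/181 = 28.8398
  Candidate B, Central: 90×66/181 = 32.8177
  Candidate B, South: 90×57/181 = 28.3425
Contributions (O − E)²/E:
  (31 − 29.1602)²/29.1602 = 0.1161
  (41 − 33.1823)²/33.1823 = 1.8418
  (19 − 28.6575)²/28.6575 = 3.2546
  (27 − 28.8398)²/28.8398 = 0.1174
  (25 − 32.8177)²/32.8177 = 1.8623
  (38 − 28.3425)²/28.3425 = 3.2907
χ² = 0.1161 + 1.8418 + 3.2546 + 0.1174 + 1.8623 + 3.2907 = 10.483

10.483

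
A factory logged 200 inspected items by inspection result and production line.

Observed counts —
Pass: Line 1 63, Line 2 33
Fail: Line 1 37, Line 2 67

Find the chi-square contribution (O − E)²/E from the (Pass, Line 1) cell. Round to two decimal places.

Row total (Pass) = 96; column total (Line 1) = 100; N = 200.
Expected count E = 96 × 100 / 200 = 48.000.
Contribution = (O − E)²/E = (63 − 48.000)² / 48.000 = 4.69.

4.69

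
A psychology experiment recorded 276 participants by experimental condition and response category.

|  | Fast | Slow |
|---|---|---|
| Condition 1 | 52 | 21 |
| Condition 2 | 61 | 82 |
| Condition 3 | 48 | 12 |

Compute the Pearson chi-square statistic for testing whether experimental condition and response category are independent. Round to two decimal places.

Row totals: 73, 143, 60. Column totals: 161, 115. Grand total N = 276.
Expected counts (row total × column total / N):
  Condition 1, Fast: 73×161/276 = 42.583
  Condition 1, Slow: 73×115/276 = 30.417
  Condition 2, Fast: 143×161/276 = 83.417
  Condition 2, Slow: 143×115/276 = 59.583
  Condition 3, Fast: 60×161/276 = 35.000
  Condition 3, Slow: 60×115/276 = 25.000
Contributions (O − E)²/E:
  (52 − 42.583)²/42.583 = 2.0825
  (21 − 30.417)²/30.417 = 2.9155
  (61 − 83.417)²/83.417 = 6.0242
  (82 − 59.583)²/59.583 = 8.4340
  (48 − 35.000)²/35.000 = 4.8286
  (12 − 25.000)²/25.000 = 6.7600
χ² = 2.0825 + 2.9155 + 6.0242 + 8.4340 + 4.8286 + 6.7600 = 31.04

31.04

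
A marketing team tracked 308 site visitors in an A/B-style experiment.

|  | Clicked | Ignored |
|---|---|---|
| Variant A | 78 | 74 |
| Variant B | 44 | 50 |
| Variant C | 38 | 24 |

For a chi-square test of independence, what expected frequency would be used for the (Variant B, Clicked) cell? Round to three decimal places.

48.831

Row total (Variant B) = 94; column total (Clicked) = 160; grand total N = 308.
Expected count = (row total × column total) / N = 94 × 160 / 308 = 48.831.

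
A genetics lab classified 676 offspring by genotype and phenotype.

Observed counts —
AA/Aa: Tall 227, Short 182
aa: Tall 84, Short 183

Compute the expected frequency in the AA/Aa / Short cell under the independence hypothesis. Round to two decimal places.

220.84

Row total (AA/Aa) = 409; column total (Short) = 365; grand total N = 676.
Expected count = (row total × column total) / N = 409 × 365 / 676 = 220.84.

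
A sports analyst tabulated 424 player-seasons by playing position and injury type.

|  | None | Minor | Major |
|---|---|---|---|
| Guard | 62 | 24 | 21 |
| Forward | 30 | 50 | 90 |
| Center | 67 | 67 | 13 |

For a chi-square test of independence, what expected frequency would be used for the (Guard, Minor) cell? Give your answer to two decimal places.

35.58

Row total (Guard) = 107; column total (Minor) = 141; grand total N = 424.
Expected count = (row total × column total) / N = 107 × 141 / 424 = 35.58.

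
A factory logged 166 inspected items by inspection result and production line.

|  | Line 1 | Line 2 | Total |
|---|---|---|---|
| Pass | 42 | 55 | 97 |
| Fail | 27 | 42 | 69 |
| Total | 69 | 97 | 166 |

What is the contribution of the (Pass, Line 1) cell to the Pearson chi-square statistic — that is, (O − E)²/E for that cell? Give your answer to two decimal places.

0.07

Row total (Pass) = 97; column total (Line 1) = 69; N = 166.
Expected count E = 97 × 69 / 166 = 40.319.
Contribution = (O − E)²/E = (42 − 40.319)² / 40.319 = 0.07.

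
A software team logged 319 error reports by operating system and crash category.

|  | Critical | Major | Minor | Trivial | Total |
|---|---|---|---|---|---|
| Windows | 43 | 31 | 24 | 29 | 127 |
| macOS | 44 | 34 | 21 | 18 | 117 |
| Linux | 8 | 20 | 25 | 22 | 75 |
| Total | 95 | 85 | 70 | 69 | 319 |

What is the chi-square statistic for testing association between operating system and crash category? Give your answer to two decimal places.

22.88

Grand total N = 319.
Expected counts (row total × column total / N):
  Windows, Critical: 127×95/319 = 37.821
  Windows, Major: 127×85/319 = 33.840
  Windows, Minor: 127×70/319 = 27.868
  Windows, Trivial: 127×69/319 = 27.470
  macOS, Critical: 117×95/319 = 34.843
  macOS, Major: 117×85/319 = 31.176
  macOS, Minor: 117×70/319 = 25.674
  macOS, Trivial: 117×69/319 = 25.307
  Linux, Critical: 75×95/319 = 22.335
  Linux, Major: 75×85/319 = 19.984
  Linux, Minor: 75×70/319 = 16.458
  Linux, Trivial: 75×69/319 = 16.223
Contributions (O − E)²/E:
  (43 − 37.821)²/37.821 = 0.7092
  (31 − 33.840)²/33.840 = 0.2383
  (24 − 27.868)²/27.868 = 0.5369
  (29 − 27.470)²/27.470 = 0.0852
  (44 − 34.843)²/34.843 = 2.4065
  (34 − 31.176)²/31.176 = 0.2558
  (21 − 25.674)²/25.674 = 0.8509
  (18 − 25.307)²/25.307 = 2.1098
  (8 − 22.335)²/22.335 = 9.2005
  (20 − 19.984)²/19.984 = 0.0000
  (25 − 16.458)²/16.458 = 4.4335
  (22 − 16.223)²/16.223 = 2.0572
χ² = 0.7092 + 0.2383 + 0.5369 + 0.0852 + 2.4065 + 0.2558 + 0.8509 + 2.1098 + 9.2005 + 0.0000 + 4.4335 + 2.0572 = 22.88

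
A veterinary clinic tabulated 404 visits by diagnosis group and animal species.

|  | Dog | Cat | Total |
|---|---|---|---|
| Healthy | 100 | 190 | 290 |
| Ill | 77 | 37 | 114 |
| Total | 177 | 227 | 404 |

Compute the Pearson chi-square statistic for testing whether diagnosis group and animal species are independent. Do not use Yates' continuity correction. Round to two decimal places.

Grand total N = 404.
Expected counts (row total × column total / N):
  Healthy, Dog: 290×177/404 = 127.054
  Healthy, Cat: 290×227/404 = 162.946
  Ill, Dog: 114×177/404 = 49.946
  Ill, Cat: 114×227/404 = 64.054
Contributions (O − E)²/E:
  (100 − 127.054)²/127.054 = 5.7607
  (190 − 162.946)²/162.946 = 4.4918
  (77 − 49.946)²/49.946 = 14.6542
  (37 − 64.054)²/64.054 = 11.4266
χ² = 5.7607 + 4.4918 + 14.6542 + 11.4266 = 36.33

36.33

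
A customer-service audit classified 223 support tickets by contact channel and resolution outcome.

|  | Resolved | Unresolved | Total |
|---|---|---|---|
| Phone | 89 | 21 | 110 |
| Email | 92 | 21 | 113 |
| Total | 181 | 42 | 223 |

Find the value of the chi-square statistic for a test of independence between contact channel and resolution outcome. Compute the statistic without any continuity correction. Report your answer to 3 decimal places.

0.009

Grand total N = 223.
Expected counts (row total × column total / N):
  Phone, Resolved: 110×181/223 = 89.2825
  Phone, Unresolved: 110×42/223 = 20.7175
  Email, Resolved: 113×181/223 = 91.7175
  Email, Unresolved: 113×42/223 = 21.2825
Contributions (O − E)²/E:
  (89 − 89.2825)²/89.2825 = 0.0009
  (21 − 20.7175)²/20.7175 = 0.0039
  (92 − 91.7175)²/91.7175 = 0.0009
  (21 − 21.2825)²/21.2825 = 0.0037
χ² = 0.0009 + 0.0039 + 0.0009 + 0.0037 = 0.009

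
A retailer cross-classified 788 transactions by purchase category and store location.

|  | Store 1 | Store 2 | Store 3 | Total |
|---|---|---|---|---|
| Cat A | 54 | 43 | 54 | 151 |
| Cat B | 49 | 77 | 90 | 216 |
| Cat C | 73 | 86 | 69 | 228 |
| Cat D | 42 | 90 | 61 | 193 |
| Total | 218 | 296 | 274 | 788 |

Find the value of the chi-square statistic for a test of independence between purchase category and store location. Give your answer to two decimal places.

Grand total N = 788.
Expected counts (row total × column total / N):
  Cat A, Store 1: 151×218/788 = 41.774
  Cat A, Store 2: 151×296/788 = 56.721
  Cat A, Store 3: 151×274/788 = 52.505
  Cat B, Store 1: 216×218/788 = 59.756
  Cat B, Store 2: 216×296/788 = 81.137
  Cat B, Store 3: 216×274/788 = 75.107
  Cat C, Store 1: 228×218/788 = 63.076
  Cat C, Store 2: 228×296/788 = 85.645
  Cat C, Store 3: 228×274/788 = 79.279
  Cat D, Store 1: 193×218/788 = 53.393
  Cat D, Store 2: 193×296/788 = 72.497
  Cat D, Store 3: 193×274/788 = 67.109
Contributions (O − E)²/E:
  (54 − 41.774)²/41.774 = 3.5782
  (43 − 56.721)²/56.721 = 3.3192
  (54 − 52.505)²/52.505 = 0.0426
  (49 − 59.756)²/59.756 = 1.9361
  (77 − 81.137)²/81.137 = 0.2109
  (90 − 75.107)²/75.107 = 2.9531
  (73 − 63.076)²/63.076 = 1.5614
  (86 − 85.645)²/85.645 = 0.0015
  (69 − 79.279)²/79.279 = 1.3327
  (42 − 53.393)²/53.393 = 2.4310
  (90 − 72.497)²/72.497 = 4.2258
  (61 − 67.109)²/67.109 = 0.5561
χ² = 3.5782 + 3.3192 + 0.0426 + 1.9361 + 0.2109 + 2.9531 + 1.5614 + 0.0015 + 1.3327 + 2.4310 + 4.2258 + 0.5561 = 22.15

22.15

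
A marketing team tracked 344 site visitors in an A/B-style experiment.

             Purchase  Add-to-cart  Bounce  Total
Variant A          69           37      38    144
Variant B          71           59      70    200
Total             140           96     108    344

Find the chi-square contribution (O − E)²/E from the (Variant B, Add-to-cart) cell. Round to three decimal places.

0.182

Row total (Variant B) = 200; column total (Add-to-cart) = 96; N = 344.
Expected count E = 200 × 96 / 344 = 55.8140.
Contribution = (O − E)²/E = (59 − 55.8140)² / 55.8140 = 0.182.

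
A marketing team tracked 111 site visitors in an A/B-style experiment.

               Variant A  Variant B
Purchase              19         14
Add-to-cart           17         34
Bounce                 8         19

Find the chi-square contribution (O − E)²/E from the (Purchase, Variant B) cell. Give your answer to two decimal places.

1.76

Row total (Purchase) = 33; column total (Variant B) = 67; N = 111.
Expected count E = 33 × 67 / 111 = 19.919.
Contribution = (O − E)²/E = (14 − 19.919)² / 19.919 = 1.76.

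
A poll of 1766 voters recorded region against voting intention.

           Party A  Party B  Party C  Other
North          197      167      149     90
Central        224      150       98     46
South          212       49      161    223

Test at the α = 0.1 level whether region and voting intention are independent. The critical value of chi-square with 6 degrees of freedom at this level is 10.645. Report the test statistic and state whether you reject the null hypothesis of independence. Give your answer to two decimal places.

Row totals: 603, 518, 645. Column totals: 633, 366, 408, 359. Grand total N = 1766.
Expected counts (row total × column total / N):
  North, Party A: 603×633/1766 = 216.1376
  North, Party B: 603×366/1766 = 124.9706
  North, Party C: 603×408/1766 = 139.3114
  North, Other: 603×359/1766 = 122.5804
  Central, Party A: 518×633/1766 = 185.6704
  Central, Party B: 518×366/1766 = 107.3545
  Central, Party C: 518×408/1766 = 119.6738
  Central, Other: 518×359/1766 = 105.3012
  South, Party A: 645×633/1766 = 231.1920
  South, Party B: 645×366/1766 = 133.6750
  South, Party C: 645×408/1766 = 149.0147
  South, Other: 645×359/1766 = 131.1183
Contributions (O − E)²/E:
  (197 − 216.1376)²/216.1376 = 1.6945
  (167 − 124.9706)²/124.9706 = 14.1351
  (149 − 139.3114)²/139.3114 = 0.6738
  (90 − 122.5804)²/122.5804 = 8.6595
  (224 − 185.6704)²/185.6704 = 7.9127
  (150 − 107.3545)²/107.3545 = 16.9405
  (98 − 119.6738)²/119.6738 = 3.9253
  (46 − 105.3012)²/105.3012 = 33.3959
  (212 − 231.1920)²/231.1920 = 1.5932
  (49 − 133.6750)²/133.6750 = 53.6365
  (161 − 149.0147)²/149.0147 = 0.9640
  (223 − 131.1183)²/131.1183 = 64.3865
χ² = 1.6945 + 14.1351 + 0.6738 + 8.6595 + 7.9127 + 16.9405 + 3.9253 + 33.3959 + 1.5932 + 53.6365 + 0.9640 + 64.3865 = 207.92
df = (3−1)(4−1) = 6. Since 207.92 > 10.645, reject the null hypothesis of independence at α = 0.1.

207.92; reject H₀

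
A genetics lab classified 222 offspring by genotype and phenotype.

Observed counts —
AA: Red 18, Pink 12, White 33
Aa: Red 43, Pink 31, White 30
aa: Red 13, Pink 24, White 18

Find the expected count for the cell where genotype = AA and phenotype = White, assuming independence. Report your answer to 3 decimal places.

Row total (AA) = 63; column total (White) = 81; grand total N = 222.
Expected count = (row total × column total) / N = 63 × 81 / 222 = 22.986.

22.986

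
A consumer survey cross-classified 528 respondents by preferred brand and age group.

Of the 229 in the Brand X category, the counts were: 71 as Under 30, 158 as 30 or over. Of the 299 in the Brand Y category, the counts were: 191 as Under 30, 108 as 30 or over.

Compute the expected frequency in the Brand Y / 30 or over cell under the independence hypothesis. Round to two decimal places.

150.63

Row total (Brand Y) = 299; column total (30 or over) = 266; grand total N = 528.
Expected count = (row total × column total) / N = 299 × 266 / 528 = 150.63.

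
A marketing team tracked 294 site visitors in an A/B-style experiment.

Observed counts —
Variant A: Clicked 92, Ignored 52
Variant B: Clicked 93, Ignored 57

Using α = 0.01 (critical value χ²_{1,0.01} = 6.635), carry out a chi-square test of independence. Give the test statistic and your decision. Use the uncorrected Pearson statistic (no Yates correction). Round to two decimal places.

0.11; fail to reject H₀

Row totals: 144, 150. Column totals: 185, 109. Grand total N = 294.
Expected counts (row total × column total / N):
  Variant A, Clicked: 144×185/294 = 90.612
  Variant A, Ignored: 144×109/294 = 53.388
  Variant B, Clicked: 150×185/294 = 94.388
  Variant B, Ignored: 150×109/294 = 55.612
Contributions (O − E)²/E:
  (92 − 90.612)²/90.612 = 0.0213
  (52 − 53.388)²/53.388 = 0.0361
  (93 − 94.388)²/94.388 = 0.0204
  (57 − 55.612)²/55.612 = 0.0346
χ² = 0.0213 + 0.0361 + 0.0204 + 0.0346 = 0.11
df = (2−1)(2−1) = 1. Since 0.11 < 6.635, fail to reject the null hypothesis of independence at α = 0.01.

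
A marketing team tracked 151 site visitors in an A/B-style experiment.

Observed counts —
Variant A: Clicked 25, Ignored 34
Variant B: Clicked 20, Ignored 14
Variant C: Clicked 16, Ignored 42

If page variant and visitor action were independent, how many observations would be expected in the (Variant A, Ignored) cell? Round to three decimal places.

35.166

Row total (Variant A) = 59; column total (Ignored) = 90; grand total N = 151.
Expected count = (row total × column total) / N = 59 × 90 / 151 = 35.166.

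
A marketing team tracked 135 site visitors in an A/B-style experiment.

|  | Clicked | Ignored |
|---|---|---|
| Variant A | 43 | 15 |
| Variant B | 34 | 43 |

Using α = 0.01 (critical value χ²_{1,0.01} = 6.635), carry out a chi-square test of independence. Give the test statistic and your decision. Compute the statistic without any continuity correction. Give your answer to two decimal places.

Row totals: 58, 77. Column totals: 77, 58. Grand total N = 135.
Expected counts (row total × column total / N):
  Variant A, Clicked: 58×77/135 = 33.081
  Variant A, Ignored: 58×58/135 = 24.919
  Variant B, Clicked: 77×77/135 = 43.919
  Variant B, Ignored: 77×58/135 = 33.081
Contributions (O − E)²/E:
  (43 − 33.081)²/33.081 = 2.9741
  (15 − 24.919)²/24.919 = 3.9483
  (34 − 43.919)²/43.919 = 2.2402
  (43 − 33.081)²/33.081 = 2.9741
χ² = 2.9741 + 3.9483 + 2.2402 + 2.9741 = 12.14
df = (2−1)(2−1) = 1. Since 12.14 > 6.635, reject the null hypothesis of independence at α = 0.01.

12.14; reject H₀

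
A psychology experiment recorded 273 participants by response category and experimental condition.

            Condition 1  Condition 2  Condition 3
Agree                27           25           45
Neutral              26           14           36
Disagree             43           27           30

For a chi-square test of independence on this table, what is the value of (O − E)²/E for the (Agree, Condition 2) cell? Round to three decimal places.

0.102

Row total (Agree) = 97; column total (Condition 2) = 66; N = 273.
Expected count E = 97 × 66 / 273 = 23.4505.
Contribution = (O − E)²/E = (25 − 23.4505)² / 23.4505 = 0.102.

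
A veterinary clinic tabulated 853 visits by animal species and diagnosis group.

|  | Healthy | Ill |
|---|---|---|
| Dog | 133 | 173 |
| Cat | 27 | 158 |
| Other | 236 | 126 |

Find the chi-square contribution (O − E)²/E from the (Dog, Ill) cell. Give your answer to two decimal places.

Row total (Dog) = 306; column total (Ill) = 457; N = 853.
Expected count E = 306 × 457 / 853 = 163.941.
Contribution = (O − E)²/E = (173 − 163.941)² / 163.941 = 0.50.

0.50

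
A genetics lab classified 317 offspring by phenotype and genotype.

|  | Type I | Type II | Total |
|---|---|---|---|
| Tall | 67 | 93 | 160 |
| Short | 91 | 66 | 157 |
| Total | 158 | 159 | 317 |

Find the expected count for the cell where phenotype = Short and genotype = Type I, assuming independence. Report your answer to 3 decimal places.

78.252

Row total (Short) = 157; column total (Type I) = 158; grand total N = 317.
Expected count = (row total × column total) / N = 157 × 158 / 317 = 78.252.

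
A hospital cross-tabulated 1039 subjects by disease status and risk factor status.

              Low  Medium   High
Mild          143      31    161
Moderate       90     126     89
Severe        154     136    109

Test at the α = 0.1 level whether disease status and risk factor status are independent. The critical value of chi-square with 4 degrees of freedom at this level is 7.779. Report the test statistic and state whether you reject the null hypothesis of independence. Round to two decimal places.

Row totals: 335, 305, 399. Column totals: 387, 293, 359. Grand total N = 1039.
Expected counts (row total × column total / N):
  Mild, Low: 335×387/1039 = 124.7786
  Mild, Medium: 335×293/1039 = 94.4706
  Mild, High: 335×359/1039 = 115.7507
  Moderate, Low: 305×387/1039 = 113.6044
  Moderate, Medium: 305×293/1039 = 86.0106
  Moderate, High: 305×359/1039 = 105.3850
  Severe, Low: 399×387/1039 = 148.6169
  Severe, Medium: 399×293/1039 = 112.5188
  Severe, High: 399×359/1039 = 137.8643
Contributions (O − E)²/E:
  (143 − 124.7786)²/124.7786 = 2.6609
  (31 − 94.4706)²/94.4706 = 42.6431
  (161 − 115.7507)²/115.7507 = 17.6889
  (90 − 113.6044)²/113.6044 = 4.9045
  (126 − 86.0106)²/86.0106 = 18.5925
  (89 − 105.3850)²/105.3850 = 2.5475
  (154 − 148.6169)²/148.6169 = 0.1950
  (136 − 112.5188)²/112.5188 = 4.9002
  (109 − 137.8643)²/137.8643 = 6.0432
χ² = 2.6609 + 42.6431 + 17.6889 + 4.9045 + 18.5925 + 2.5475 + 0.1950 + 4.9002 + 6.0432 = 100.18
df = (3−1)(3−1) = 4. Since 100.18 > 7.779, reject the null hypothesis of independence at α = 0.1.

100.18; reject H₀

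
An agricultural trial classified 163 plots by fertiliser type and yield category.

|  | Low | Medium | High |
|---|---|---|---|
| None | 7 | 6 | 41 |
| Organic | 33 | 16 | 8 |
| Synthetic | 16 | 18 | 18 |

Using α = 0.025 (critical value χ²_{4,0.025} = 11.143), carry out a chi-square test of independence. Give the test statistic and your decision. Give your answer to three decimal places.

Row totals: 54, 57, 52. Column totals: 56, 40, 67. Grand total N = 163.
Expected counts (row total × column total / N):
  None, Low: 54×56/163 = 18.5521
  None, Medium: 54×40/163 = 13.2515
  None, High: 54×67/163 = 22.1963
  Organic, Low: 57×56/163 = 19.5828
  Organic, Medium: 57×40/163 = 13.9877
  Organic, High: 57×67/163 = 23.4294
  Synthetic, Low: 52×56/163 = 17.8650
  Synthetic, Medium: 52×40/163 = 12.7607
  Synthetic, High: 52×67/163 = 21.3742
Contributions (O − E)²/E:
  (7 − 18.5521)²/18.5521 = 7.1933
  (6 − 13.2515)²/13.2515 = 3.9682
  (41 − 22.1963)²/22.1963 = 15.9296
  (33 − 19.5828)²/19.5828 = 9.1928
  (16 − 13.9877)²/13.9877 = 0.2895
  (8 − 23.4294)²/23.4294 = 10.1610
  (16 − 17.8650)²/17.8650 = 0.1947
  (18 − 12.7607)²/12.7607 = 2.1512
  (18 − 21.3742)²/21.3742 = 0.5327
χ² = 7.1933 + 3.9682 + 15.9296 + 9.1928 + 0.2895 + 10.1610 + 0.1947 + 2.1512 + 0.5327 = 49.613
df = (3−1)(3−1) = 4. Since 49.613 > 11.143, reject the null hypothesis of independence at α = 0.025.

49.613; reject H₀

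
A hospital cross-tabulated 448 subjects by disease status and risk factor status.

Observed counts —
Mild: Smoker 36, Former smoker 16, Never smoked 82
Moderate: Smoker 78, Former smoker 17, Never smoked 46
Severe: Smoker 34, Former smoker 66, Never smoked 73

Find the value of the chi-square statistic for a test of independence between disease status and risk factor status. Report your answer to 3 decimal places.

77.926

Row totals: 134, 141, 173. Column totals: 148, 99, 201. Grand total N = 448.
Expected counts (row total × column total / N):
  Mild, Smoker: 134×148/448 = 44.2679
  Mild, Former smoker: 134×99/448 = 29.6116
  Mild, Never smoked: 134×201/448 = 60.1205
  Moderate, Smoker: 141×148/448 = 46.5804
  Moderate, Former smoker: 141×99/448 = 31.1585
  Moderate, Never smoked: 141×201/448 = 63.2612
  Severe, Smoker: 173×148/448 = 57.1518
  Severe, Former smoker: 173×99/448 = 38.2299
  Severe, Never smoked: 173×201/448 = 77.6183
Contributions (O − E)²/E:
  (36 − 44.2679)²/44.2679 = 1.5442
  (16 − 29.6116)²/29.6116 = 6.2569
  (82 − 60.1205)²/60.1205 = 7.9626
  (78 − 46.5804)²/46.5804 = 21.1933
  (17 − 31.1585)²/31.1585 = 6.4337
  (46 − 63.2612)²/63.2612 = 4.7098
  (34 − 57.1518)²/57.1518 = 9.3786
  (66 − 38.2299)²/38.2299 = 20.1721
  (73 − 77.6183)²/77.6183 = 0.2748
χ² = 1.5442 + 6.2569 + 7.9626 + 21.1933 + 6.4337 + 4.7098 + 9.3786 + 20.1721 + 0.2748 = 77.926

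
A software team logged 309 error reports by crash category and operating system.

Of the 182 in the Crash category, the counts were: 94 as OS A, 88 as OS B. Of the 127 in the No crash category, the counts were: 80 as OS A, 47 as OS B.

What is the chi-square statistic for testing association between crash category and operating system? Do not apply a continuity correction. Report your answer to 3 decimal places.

Row totals: 182, 127. Column totals: 174, 135. Grand total N = 309.
Expected counts (row total × column total / N):
  Crash, OS A: 182×174/309 = 102.4854
  Crash, OS B: 182×135/309 = 79.5146
  No crash, OS A: 127×174/309 = 71.5146
  No crash, OS B: 127×135/309 = 55.4854
Contributions (O − E)²/E:
  (94 − 102.4854)²/102.4854 = 0.7026
  (88 − 79.5146)²/79.5146 = 0.9055
  (80 − 71.5146)²/71.5146 = 1.0068
  (47 − 55.4854)²/55.4854 = 1.2977
χ² = 0.7026 + 0.9055 + 1.0068 + 1.2977 = 3.913

3.913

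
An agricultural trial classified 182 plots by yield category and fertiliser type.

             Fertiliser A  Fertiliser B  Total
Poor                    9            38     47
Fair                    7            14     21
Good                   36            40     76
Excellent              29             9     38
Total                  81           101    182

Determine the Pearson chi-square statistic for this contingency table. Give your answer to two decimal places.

Grand total N = 182.
Expected counts (row total × column total / N):
  Poor, Fertiliser A: 47×81/182 = 20.918
  Poor, Fertiliser B: 47×101/182 = 26.082
  Fair, Fertiliser A: 21×81/182 = 9.346
  Fair, Fertiliser B: 21×101/182 = 11.654
  Good, Fertiliser A: 76×81/182 = 33.824
  Good, Fertiliser B: 76×101/182 = 42.176
  Excellent, Fertiliser A: 38×81/182 = 16.912
  Excellent, Fertiliser B: 38×101/182 = 21.088
Contributions (O − E)²/E:
  (9 − 20.918)²/20.918 = 6.7903
  (38 − 26.082)²/26.082 = 5.4459
  (7 − 9.346)²/9.346 = 0.5889
  (14 − 11.654)²/11.654 = 0.4723
  (36 − 33.824)²/33.824 = 0.1400
  (40 − 42.176)²/42.176 = 0.1123
  (29 − 16.912)²/16.912 = 8.6400
  (9 − 21.088)²/21.088 = 6.9290
χ² = 6.7903 + 5.4459 + 0.5889 + 0.4723 + 0.1400 + 0.1123 + 8.6400 + 6.9290 = 29.12

29.12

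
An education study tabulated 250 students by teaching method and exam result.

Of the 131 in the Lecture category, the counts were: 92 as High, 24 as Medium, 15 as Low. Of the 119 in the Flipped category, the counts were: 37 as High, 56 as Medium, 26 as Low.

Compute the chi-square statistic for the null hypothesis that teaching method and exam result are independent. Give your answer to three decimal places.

Row totals: 131, 119. Column totals: 129, 80, 41. Grand total N = 250.
Expected counts (row total × column total / N):
  Lecture, High: 131×129/250 = 67.5960
  Lecture, Medium: 131×80/250 = 41.9200
  Lecture, Low: 131×41/250 = 21.4840
  Flipped, High: 119×129/250 = 61.4040
  Flipped, Medium: 119×80/250 = 38.0800
  Flipped, Low: 119×41/250 = 19.5160
Contributions (O − E)²/E:
  (92 − 67.5960)²/67.5960 = 8.8105
  (24 − 41.9200)²/41.9200 = 7.6605
  (15 − 21.4840)²/21.4840 = 1.9569
  (37 − 61.4040)²/61.4040 = 9.6990
  (56 − 38.0800)²/38.0800 = 8.4329
  (26 − 19.5160)²/19.5160 = 2.1542
χ² = 8.8105 + 7.6605 + 1.9569 + 9.6990 + 8.4329 + 2.1542 = 38.714

38.714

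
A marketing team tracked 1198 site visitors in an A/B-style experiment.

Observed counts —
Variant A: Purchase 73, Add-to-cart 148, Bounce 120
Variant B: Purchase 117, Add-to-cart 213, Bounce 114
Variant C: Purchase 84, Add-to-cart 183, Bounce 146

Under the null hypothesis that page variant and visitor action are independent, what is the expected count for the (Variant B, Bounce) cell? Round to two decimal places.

140.83

Row total (Variant B) = 444; column total (Bounce) = 380; grand total N = 1198.
Expected count = (row total × column total) / N = 444 × 380 / 1198 = 140.83.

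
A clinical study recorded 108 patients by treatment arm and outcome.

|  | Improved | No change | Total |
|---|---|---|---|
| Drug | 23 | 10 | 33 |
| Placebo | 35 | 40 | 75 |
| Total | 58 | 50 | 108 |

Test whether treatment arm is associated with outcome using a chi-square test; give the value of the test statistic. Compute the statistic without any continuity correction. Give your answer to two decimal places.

Grand total N = 108.
Expected counts (row total × column total / N):
  Drug, Improved: 33×58/108 = 17.722
  Drug, No change: 33×50/108 = 15.278
  Placebo, Improved: 75×58/108 = 40.278
  Placebo, No change: 75×50/108 = 34.722
Contributions (O − E)²/E:
  (23 − 17.722)²/17.722 = 1.5719
  (10 − 15.278)²/15.278 = 1.8234
  (35 − 40.278)²/40.278 = 0.6916
  (40 − 34.722)²/34.722 = 0.8023
χ² = 1.5719 + 1.8234 + 0.6916 + 0.8023 = 4.89

4.89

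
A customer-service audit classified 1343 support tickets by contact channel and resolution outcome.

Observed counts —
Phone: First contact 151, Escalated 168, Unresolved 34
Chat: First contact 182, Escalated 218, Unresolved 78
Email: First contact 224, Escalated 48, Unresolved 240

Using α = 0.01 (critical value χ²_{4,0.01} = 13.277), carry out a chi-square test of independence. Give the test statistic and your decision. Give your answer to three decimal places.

Row totals: 353, 478, 512. Column totals: 557, 434, 352. Grand total N = 1343.
Expected counts (row total × column total / N):
  Phone, First contact: 353×557/1343 = 146.4043
  Phone, Escalated: 353×434/1343 = 114.0745
  Phone, Unresolved: 353×352/1343 = 92.5212
  Chat, First contact: 478×557/1343 = 198.2472
  Chat, Escalated: 478×434/1343 = 154.4691
  Chat, Unresolved: 478×352/1343 = 125.2837
  Email, First contact: 512×557/1343 = 212.3485
  Email, Escalated: 512×434/1343 = 165.4564
  Email, Unresolved: 512×352/1343 = 134.1951
Contributions (O − E)²/E:
  (151 − 146.4043)²/146.4043 = 0.1443
  (168 − 114.0745)²/114.0745 = 25.4918
  (34 − 92.5212)²/92.5212 = 37.0156
  (182 − 198.2472)²/198.2472 = 1.3315
  (218 − 154.4691)²/154.4691 = 26.1293
  (78 − 125.2837)²/125.2837 = 17.8455
  (224 − 212.3485)²/212.3485 = 0.6393
  (48 − 165.4564)²/165.4564 = 83.3815
  (240 − 134.1951)²/134.1951 = 83.4209
χ² = 0.1443 + 25.4918 + 37.0156 + 1.3315 + 26.1293 + 17.8455 + 0.6393 + 83.3815 + 83.4209 = 275.400
df = (3−1)(3−1) = 4. Since 275.400 > 13.277, reject the null hypothesis of independence at α = 0.01.

275.400; reject H₀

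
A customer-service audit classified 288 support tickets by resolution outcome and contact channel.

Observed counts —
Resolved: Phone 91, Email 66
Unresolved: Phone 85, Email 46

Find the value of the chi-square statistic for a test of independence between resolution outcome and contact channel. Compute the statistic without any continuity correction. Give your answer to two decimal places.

1.44

Row totals: 157, 131. Column totals: 176, 112. Grand total N = 288.
Expected counts (row total × column total / N):
  Resolved, Phone: 157×176/288 = 95.944
  Resolved, Email: 157×112/288 = 61.056
  Unresolved, Phone: 131×176/288 = 80.056
  Unresolved, Email: 131×112/288 = 50.944
Contributions (O − E)²/E:
  (91 − 95.944)²/95.944 = 0.2548
  (66 − 61.056)²/61.056 = 0.4003
  (85 − 80.056)²/80.056 = 0.3053
  (46 − 50.944)²/50.944 = 0.4798
χ² = 0.2548 + 0.4003 + 0.3053 + 0.4798 = 1.44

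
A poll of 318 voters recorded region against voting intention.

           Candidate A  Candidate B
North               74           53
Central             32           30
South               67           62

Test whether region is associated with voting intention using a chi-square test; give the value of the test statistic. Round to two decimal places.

Row totals: 127, 62, 129. Column totals: 173, 145. Grand total N = 318.
Expected counts (row total × column total / N):
  North, Candidate A: 127×173/318 = 69.091
  North, Candidate B: 127×145/318 = 57.909
  Central, Candidate A: 62×173/318 = 33.730
  Central, Candidate B: 62×145/318 = 28.270
  South, Candidate A: 129×173/318 = 70.179
  South, Candidate B: 129×145/318 = 58.821
Contributions (O − E)²/E:
  (74 − 69.091)²/69.091 = 0.3488
  (53 − 57.909)²/57.909 = 0.4161
  (32 − 33.730)²/33.730 = 0.0887
  (30 − 28.270)²/28.270 = 0.1059
  (67 − 70.179)²/70.179 = 0.1440
  (62 − 58.821)²/58.821 = 0.1718
χ² = 0.3488 + 0.4161 + 0.0887 + 0.1059 + 0.1440 + 0.1718 = 1.28

1.28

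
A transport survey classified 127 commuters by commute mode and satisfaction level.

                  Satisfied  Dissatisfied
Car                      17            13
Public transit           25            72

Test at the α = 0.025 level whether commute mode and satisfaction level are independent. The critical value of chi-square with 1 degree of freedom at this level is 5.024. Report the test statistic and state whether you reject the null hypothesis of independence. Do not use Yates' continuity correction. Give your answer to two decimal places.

Row totals: 30, 97. Column totals: 42, 85. Grand total N = 127.
Expected counts (row total × column total / N):
  Car, Satisfied: 30×42/127 = 9.921
  Car, Dissatisfied: 30×85/127 = 20.079
  Public transit, Satisfied: 97×42/127 = 32.079
  Public transit, Dissatisfied: 97×85/127 = 64.921
Contributions (O − E)²/E:
  (17 − 9.921)²/9.921 = 5.0511
  (13 − 20.079)²/20.079 = 2.4958
  (25 − 32.079)²/32.079 = 1.5622
  (72 − 64.921)²/64.921 = 0.7719
χ² = 5.0511 + 2.4958 + 1.5622 + 0.7719 = 9.88
df = (2−1)(2−1) = 1. Since 9.88 > 5.024, reject the null hypothesis of independence at α = 0.025.

9.88; reject H₀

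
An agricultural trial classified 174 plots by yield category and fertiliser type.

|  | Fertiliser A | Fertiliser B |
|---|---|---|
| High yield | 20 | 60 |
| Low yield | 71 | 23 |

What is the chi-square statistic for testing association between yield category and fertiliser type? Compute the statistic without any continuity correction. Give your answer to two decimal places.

Row totals: 80, 94. Column totals: 91, 83. Grand total N = 174.
Expected counts (row total × column total / N):
  High yield, Fertiliser A: 80×91/174 = 41.839
  High yield, Fertiliser B: 80×83/174 = 38.161
  Low yield, Fertiliser A: 94×91/174 = 49.161
  Low yield, Fertiliser B: 94×83/174 = 44.839
Contributions (O − E)²/E:
  (20 − 41.839)²/41.839 = 11.3995
  (60 − 38.161)²/38.161 = 12.4982
  (71 − 49.161)²/49.161 = 9.7016
  (23 − 44.839)²/44.839 = 10.6368
χ² = 11.3995 + 12.4982 + 9.7016 + 10.6368 = 44.24

44.24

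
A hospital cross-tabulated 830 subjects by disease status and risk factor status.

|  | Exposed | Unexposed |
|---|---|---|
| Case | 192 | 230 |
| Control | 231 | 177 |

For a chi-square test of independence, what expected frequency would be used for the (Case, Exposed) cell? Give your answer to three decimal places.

Row total (Case) = 422; column total (Exposed) = 423; grand total N = 830.
Expected count = (row total × column total) / N = 422 × 423 / 830 = 215.067.

215.067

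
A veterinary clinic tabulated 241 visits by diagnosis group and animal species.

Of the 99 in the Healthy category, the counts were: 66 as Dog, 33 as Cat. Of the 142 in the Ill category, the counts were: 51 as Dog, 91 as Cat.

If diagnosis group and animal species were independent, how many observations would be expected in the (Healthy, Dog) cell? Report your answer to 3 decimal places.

Row total (Healthy) = 99; column total (Dog) = 117; grand total N = 241.
Expected count = (row total × column total) / N = 99 × 117 / 241 = 48.062.

48.062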